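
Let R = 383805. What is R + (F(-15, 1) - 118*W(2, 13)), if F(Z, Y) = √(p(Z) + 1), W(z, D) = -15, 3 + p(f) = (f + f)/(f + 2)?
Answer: 385575 + 2*√13/13 ≈ 3.8558e+5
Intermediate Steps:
p(f) = -3 + 2*f/(2 + f) (p(f) = -3 + (f + f)/(f + 2) = -3 + (2*f)/(2 + f) = -3 + 2*f/(2 + f))
F(Z, Y) = √(1 + (-6 - Z)/(2 + Z)) (F(Z, Y) = √((-6 - Z)/(2 + Z) + 1) = √(1 + (-6 - Z)/(2 + Z)))
R + (F(-15, 1) - 118*W(2, 13)) = 383805 + (2*√(-1/(2 - 15)) - 118*(-15)) = 383805 + (2*√(-1/(-13)) + 1770) = 383805 + (2*√(-1*(-1/13)) + 1770) = 383805 + (2*√(1/13) + 1770) = 383805 + (2*(√13/13) + 1770) = 383805 + (2*√13/13 + 1770) = 383805 + (1770 + 2*√13/13) = 385575 + 2*√13/13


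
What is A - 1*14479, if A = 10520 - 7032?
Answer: -10991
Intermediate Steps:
A = 3488
A - 1*14479 = 3488 - 1*14479 = 3488 - 14479 = -10991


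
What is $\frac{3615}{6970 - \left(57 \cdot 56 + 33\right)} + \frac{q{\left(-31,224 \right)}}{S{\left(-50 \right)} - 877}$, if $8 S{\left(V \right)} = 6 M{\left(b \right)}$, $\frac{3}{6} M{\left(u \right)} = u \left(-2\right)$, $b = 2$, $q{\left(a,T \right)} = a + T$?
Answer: $\frac{493852}{661367} \approx 0.74671$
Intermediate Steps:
$q{\left(a,T \right)} = T + a$
$M{\left(u \right)} = - 4 u$ ($M{\left(u \right)} = 2 u \left(-2\right) = 2 \left(- 2 u\right) = - 4 u$)
$S{\left(V \right)} = -6$ ($S{\left(V \right)} = \frac{6 \left(\left(-4\right) 2\right)}{8} = \frac{6 \left(-8\right)}{8} = \frac{1}{8} \left(-48\right) = -6$)
$\frac{3615}{6970 - \left(57 \cdot 56 + 33\right)} + \frac{q{\left(-31,224 \right)}}{S{\left(-50 \right)} - 877} = \frac{3615}{6970 - \left(57 \cdot 56 + 33\right)} + \frac{224 - 31}{-6 - 877} = \frac{3615}{6970 - \left(3192 + 33\right)} + \frac{193}{-6 - 877} = \frac{3615}{6970 - 3225} + \frac{193}{-883} = \frac{3615}{6970 - 3225} + 193 \left(- \frac{1}{883}\right) = \frac{3615}{3745} - \frac{193}{883} = 3615 \cdot \frac{1}{3745} - \frac{193}{883} = \frac{723}{749} - \frac{193}{883} = \frac{493852}{661367}$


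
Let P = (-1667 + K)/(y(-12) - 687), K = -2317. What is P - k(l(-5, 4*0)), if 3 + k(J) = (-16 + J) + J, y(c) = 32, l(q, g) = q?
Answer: 22979/655 ≈ 35.082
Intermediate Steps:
k(J) = -19 + 2*J (k(J) = -3 + ((-16 + J) + J) = -3 + (-16 + 2*J) = -19 + 2*J)
P = 3984/655 (P = (-1667 - 2317)/(32 - 687) = -3984/(-655) = -3984*(-1/655) = 3984/655 ≈ 6.0824)
P - k(l(-5, 4*0)) = 3984/655 - (-19 + 2*(-5)) = 3984/655 - (-19 - 10) = 3984/655 - 1*(-29) = 3984/655 + 29 = 22979/655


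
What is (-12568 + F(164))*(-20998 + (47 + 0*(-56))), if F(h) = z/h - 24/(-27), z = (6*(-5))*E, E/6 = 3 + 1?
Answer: 2370469724/9 ≈ 2.6339e+8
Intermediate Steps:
E = 24 (E = 6*(3 + 1) = 6*4 = 24)
z = -720 (z = (6*(-5))*24 = -30*24 = -720)
F(h) = 8/9 - 720/h (F(h) = -720/h - 24/(-27) = -720/h - 24*(-1/27) = -720/h + 8/9 = 8/9 - 720/h)
(-12568 + F(164))*(-20998 + (47 + 0*(-56))) = (-12568 + (8/9 - 720/164))*(-20998 + (47 + 0*(-56))) = (-12568 + (8/9 - 720*1/164))*(-20998 + (47 + 0)) = (-12568 + (8/9 - 180/41))*(-20998 + 47) = (-12568 - 1292/369)*(-20951) = -4638884/369*(-20951) = 2370469724/9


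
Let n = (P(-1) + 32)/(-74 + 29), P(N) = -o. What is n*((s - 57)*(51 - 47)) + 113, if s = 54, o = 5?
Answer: 601/5 ≈ 120.20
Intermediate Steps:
P(N) = -5 (P(N) = -1*5 = -5)
n = -⅗ (n = (-5 + 32)/(-74 + 29) = 27/(-45) = 27*(-1/45) = -⅗ ≈ -0.60000)
n*((s - 57)*(51 - 47)) + 113 = -3*(54 - 57)*(51 - 47)/5 + 113 = -(-9)*4/5 + 113 = -⅗*(-12) + 113 = 36/5 + 113 = 601/5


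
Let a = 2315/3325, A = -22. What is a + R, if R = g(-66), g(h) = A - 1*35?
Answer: -37442/665 ≈ -56.304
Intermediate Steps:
g(h) = -57 (g(h) = -22 - 1*35 = -22 - 35 = -57)
a = 463/665 (a = 2315*(1/3325) = 463/665 ≈ 0.69624)
R = -57
a + R = 463/665 - 57 = -37442/665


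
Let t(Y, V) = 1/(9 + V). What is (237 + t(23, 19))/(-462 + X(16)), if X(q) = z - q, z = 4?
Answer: -6637/13272 ≈ -0.50008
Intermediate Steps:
X(q) = 4 - q
(237 + t(23, 19))/(-462 + X(16)) = (237 + 1/(9 + 19))/(-462 + (4 - 1*16)) = (237 + 1/28)/(-462 + (4 - 16)) = (237 + 1/28)/(-462 - 12) = (6637/28)/(-474) = (6637/28)*(-1/474) = -6637/13272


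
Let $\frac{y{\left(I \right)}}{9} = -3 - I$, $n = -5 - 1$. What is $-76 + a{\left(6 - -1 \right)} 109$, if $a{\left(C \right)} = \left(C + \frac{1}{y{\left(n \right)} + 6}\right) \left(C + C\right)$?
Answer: $\frac{351524}{33} \approx 10652.0$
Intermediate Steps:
$n = -6$
$y{\left(I \right)} = -27 - 9 I$ ($y{\left(I \right)} = 9 \left(-3 - I\right) = -27 - 9 I$)
$a{\left(C \right)} = 2 C \left(\frac{1}{33} + C\right)$ ($a{\left(C \right)} = \left(C + \frac{1}{\left(-27 - -54\right) + 6}\right) \left(C + C\right) = \left(C + \frac{1}{\left(-27 + 54\right) + 6}\right) 2 C = \left(C + \frac{1}{27 + 6}\right) 2 C = \left(C + \frac{1}{33}\right) 2 C = \left(\frac{1}{33} + C\right) 2 C = 2 C \left(\frac{1}{33} + C\right)$)
$-76 + a{\left(6 - -1 \right)} 109 = -76 + \frac{2 \left(6 - -1\right) \left(1 + 33 \left(6 - -1\right)\right)}{33} \cdot 109 = -76 + \frac{2 \left(6 + 1\right) \left(1 + 33 \left(6 + 1\right)\right)}{33} \cdot 109 = -76 + \frac{2}{33} \cdot 7 \left(1 + 33 \cdot 7\right) 109 = -76 + \frac{2}{33} \cdot 7 \left(1 + 231\right) 109 = -76 + \frac{2}{33} \cdot 7 \cdot 232 \cdot 109 = -76 + \frac{3248}{33} \cdot 109 = -76 + \frac{354032}{33} = \frac{351524}{33}$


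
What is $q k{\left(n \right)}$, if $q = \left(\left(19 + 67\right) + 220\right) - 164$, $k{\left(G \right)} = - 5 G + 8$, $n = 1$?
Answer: $426$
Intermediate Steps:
$k{\left(G \right)} = 8 - 5 G$
$q = 142$ ($q = \left(86 + 220\right) - 164 = 306 - 164 = 142$)
$q k{\left(n \right)} = 142 \left(8 - 5\right) = 142 \cdot 3 = 426$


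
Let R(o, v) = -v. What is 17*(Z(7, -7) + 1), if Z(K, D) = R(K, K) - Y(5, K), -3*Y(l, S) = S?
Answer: -187/3 ≈ -62.333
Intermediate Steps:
Y(l, S) = -S/3
Z(K, D) = -2*K/3 (Z(K, D) = -K - (-1)*K/3 = -K + K/3 = -2*K/3)
17*(Z(7, -7) + 1) = 17*(-⅔*7 + 1) = 17*(-14/3 + 1) = 17*(-11/3) = -187/3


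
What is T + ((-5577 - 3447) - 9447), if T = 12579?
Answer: -5892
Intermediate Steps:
T + ((-5577 - 3447) - 9447) = 12579 + ((-5577 - 3447) - 9447) = 12579 + (-9024 - 9447) = 12579 - 18471 = -5892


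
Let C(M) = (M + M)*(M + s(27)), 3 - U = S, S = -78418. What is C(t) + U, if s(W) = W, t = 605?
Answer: 843141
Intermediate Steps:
U = 78421 (U = 3 - 1*(-78418) = 3 + 78418 = 78421)
C(M) = 2*M*(27 + M) (C(M) = (M + M)*(M + 27) = (2*M)*(27 + M) = 2*M*(27 + M))
C(t) + U = 2*605*(27 + 605) + 78421 = 2*605*632 + 78421 = 764720 + 78421 = 843141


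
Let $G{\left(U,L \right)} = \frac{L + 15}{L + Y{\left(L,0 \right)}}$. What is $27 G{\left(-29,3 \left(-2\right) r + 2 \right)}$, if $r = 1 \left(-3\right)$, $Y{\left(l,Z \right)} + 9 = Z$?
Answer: $\frac{945}{11} \approx 85.909$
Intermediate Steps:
$Y{\left(l,Z \right)} = -9 + Z$
$r = -3$
$G{\left(U,L \right)} = \frac{15 + L}{-9 + L}$ ($G{\left(U,L \right)} = \frac{L + 15}{L + \left(-9 + 0\right)} = \frac{15 + L}{L - 9} = \frac{15 + L}{-9 + L}$)
$27 G{\left(-29,3 \left(-2\right) r + 2 \right)} = 27 \frac{15 + \left(3 \left(-2\right) \left(-3\right) + 2\right)}{-9 + \left(3 \left(-2\right) \left(-3\right) + 2\right)} = 27 \frac{15 + \left(\left(-6\right) \left(-3\right) + 2\right)}{-9 + \left(\left(-6\right) \left(-3\right) + 2\right)} = 27 \frac{15 + \left(18 + 2\right)}{-9 + \left(18 + 2\right)} = 27 \frac{15 + 20}{-9 + 20} = 27 \cdot \frac{1}{11} \cdot 35 = 27 \cdot \frac{35}{11} = \frac{945}{11}$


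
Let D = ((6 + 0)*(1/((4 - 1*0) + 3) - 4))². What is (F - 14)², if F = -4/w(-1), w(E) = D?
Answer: 8446161409/43046721 ≈ 196.21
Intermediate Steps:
D = 26244/49 (D = (6*(1/((4 + 0) + 3) - 4))² = (6*(1/(4 + 3) - 4))² = (6*(1/7 - 4))² = (6*(⅐ - 4))² = (6*(-27/7))² = (-162/7)² = 26244/49 ≈ 535.59)
w(E) = 26244/49
F = -49/6561 (F = -4/26244/49 = -4*49/26244 = -49/6561 ≈ -0.0074684)
(F - 14)² = (-49/6561 - 14)² = (-91903/6561)² = 8446161409/43046721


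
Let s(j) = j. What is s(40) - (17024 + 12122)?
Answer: -29106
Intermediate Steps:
s(40) - (17024 + 12122) = 40 - (17024 + 12122) = 40 - 1*29146 = 40 - 29146 = -29106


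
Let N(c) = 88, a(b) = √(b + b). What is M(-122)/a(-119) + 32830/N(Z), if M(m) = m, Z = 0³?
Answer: 16415/44 + 61*I*√238/119 ≈ 373.07 + 7.9081*I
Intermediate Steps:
Z = 0
a(b) = √2*√b (a(b) = √(2*b) = √2*√b)
M(-122)/a(-119) + 32830/N(Z) = -122*(-I*√238/238) + 32830/88 = -122*(-I*√238/238) + 32830*(1/88) = -122*(-I*√238/238) + 16415/44 = -(-61)*I*√238/119 + 16415/44 = 61*I*√238/119 + 16415/44 = 16415/44 + 61*I*√238/119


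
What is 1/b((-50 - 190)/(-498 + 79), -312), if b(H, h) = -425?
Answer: -1/425 ≈ -0.0023529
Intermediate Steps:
1/b((-50 - 190)/(-498 + 79), -312) = 1/(-425) = -1/425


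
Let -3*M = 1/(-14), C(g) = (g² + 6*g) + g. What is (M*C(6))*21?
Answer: 39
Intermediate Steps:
C(g) = g² + 7*g
M = 1/42 (M = -⅓/(-14) = -⅓*(-1/14) = 1/42 ≈ 0.023810)
(M*C(6))*21 = ((6*(7 + 6))/42)*21 = ((6*13)/42)*21 = ((1/42)*78)*21 = (13/7)*21 = 39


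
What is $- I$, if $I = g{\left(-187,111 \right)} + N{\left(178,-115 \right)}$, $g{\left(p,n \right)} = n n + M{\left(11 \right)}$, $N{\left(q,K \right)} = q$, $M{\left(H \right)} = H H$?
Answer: $-12620$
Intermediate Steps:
$M{\left(H \right)} = H^{2}$
$g{\left(p,n \right)} = 121 + n^{2}$ ($g{\left(p,n \right)} = n n + 11^{2} = n^{2} + 121 = 121 + n^{2}$)
$I = 12620$ ($I = \left(121 + 111^{2}\right) + 178 = \left(121 + 12321\right) + 178 = 12442 + 178 = 12620$)
$- I = \left(-1\right) 12620 = -12620$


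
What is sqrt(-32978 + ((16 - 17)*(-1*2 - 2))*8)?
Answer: 17*I*sqrt(114) ≈ 181.51*I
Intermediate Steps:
sqrt(-32978 + ((16 - 17)*(-1*2 - 2))*8) = sqrt(-32978 - (-2 - 2)*8) = sqrt(-32978 - 1*(-4)*8) = sqrt(-32978 + 4*8) = sqrt(-32978 + 32) = sqrt(-32946) = 17*I*sqrt(114)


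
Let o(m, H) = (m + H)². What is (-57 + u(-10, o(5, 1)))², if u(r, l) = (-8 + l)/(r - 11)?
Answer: 30625/9 ≈ 3402.8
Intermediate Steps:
o(m, H) = (H + m)²
u(r, l) = (-8 + l)/(-11 + r)
(-57 + u(-10, o(5, 1)))² = (-57 + (-8 + (1 + 5)²)/(-11 - 10))² = (-57 + (-8 + 6²)/(-21))² = (-57 - (-8 + 36)/21)² = (-57 - 1/21*28)² = (-57 - 4/3)² = (-175/3)² = 30625/9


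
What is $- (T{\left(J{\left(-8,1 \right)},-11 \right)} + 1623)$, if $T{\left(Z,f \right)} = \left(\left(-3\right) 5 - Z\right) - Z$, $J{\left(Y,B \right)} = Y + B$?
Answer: $-1622$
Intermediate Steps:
$J{\left(Y,B \right)} = B + Y$
$T{\left(Z,f \right)} = -15 - 2 Z$ ($T{\left(Z,f \right)} = \left(-15 - Z\right) - Z = -15 - 2 Z$)
$- (T{\left(J{\left(-8,1 \right)},-11 \right)} + 1623) = - (\left(-15 - 2 \left(1 - 8\right)\right) + 1623) = - (\left(-15 - -14\right) + 1623) = - (\left(-15 + 14\right) + 1623) = - (-1 + 1623) = \left(-1\right) 1622 = -1622$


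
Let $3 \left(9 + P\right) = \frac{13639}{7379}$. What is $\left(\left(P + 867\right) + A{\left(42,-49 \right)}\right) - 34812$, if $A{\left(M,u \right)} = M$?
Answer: $- \frac{750696305}{22137} \approx -33911.0$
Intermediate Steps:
$P = - \frac{185594}{22137}$ ($P = -9 + \frac{13639 \cdot \frac{1}{7379}}{3} = -9 + \frac{1}{3} \cdot \frac{13639}{7379} = -9 + \frac{13639}{22137} = - \frac{185594}{22137} \approx -8.3839$)
$\left(\left(P + 867\right) + A{\left(42,-49 \right)}\right) - 34812 = \left(\left(- \frac{185594}{22137} + 867\right) + 42\right) - 34812 = \left(\frac{19007185}{22137} + 42\right) - 34812 = \frac{19936939}{22137} - 34812 = - \frac{750696305}{22137}$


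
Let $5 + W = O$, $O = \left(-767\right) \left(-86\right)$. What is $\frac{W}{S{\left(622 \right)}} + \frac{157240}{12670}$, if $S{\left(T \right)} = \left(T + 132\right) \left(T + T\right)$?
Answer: $\frac{14832302143}{1188415592} \approx 12.481$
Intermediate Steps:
$O = 65962$
$W = 65957$ ($W = -5 + 65962 = 65957$)
$S{\left(T \right)} = 2 T \left(132 + T\right)$ ($S{\left(T \right)} = \left(132 + T\right) 2 T = 2 T \left(132 + T\right)$)
$\frac{W}{S{\left(622 \right)}} + \frac{157240}{12670} = \frac{65957}{2 \cdot 622 \left(132 + 622\right)} + \frac{157240}{12670} = \frac{65957}{2 \cdot 622 \cdot 754} + 157240 \cdot \frac{1}{12670} = \frac{65957}{937976} + \frac{15724}{1267} = \frac{14832302143}{1188415592}$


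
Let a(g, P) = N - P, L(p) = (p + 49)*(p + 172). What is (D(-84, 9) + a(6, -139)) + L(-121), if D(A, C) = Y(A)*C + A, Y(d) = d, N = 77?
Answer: -4296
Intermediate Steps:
D(A, C) = A + A*C (D(A, C) = A*C + A = A + A*C)
L(p) = (49 + p)*(172 + p)
a(g, P) = 77 - P
(D(-84, 9) + a(6, -139)) + L(-121) = (-84*(1 + 9) + (77 - 1*(-139))) + (8428 + (-121)² + 221*(-121)) = (-84*10 + (77 + 139)) + (8428 + 14641 - 26741) = (-840 + 216) - 3672 = -624 - 3672 = -4296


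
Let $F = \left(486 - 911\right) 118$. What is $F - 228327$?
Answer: $-278477$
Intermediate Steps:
$F = -50150$ ($F = \left(486 - 911\right) 118 = \left(-425\right) 118 = -50150$)
$F - 228327 = -50150 - 228327 = -278477$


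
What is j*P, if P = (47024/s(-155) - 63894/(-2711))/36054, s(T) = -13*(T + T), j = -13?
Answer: -96243721/7575035535 ≈ -0.012705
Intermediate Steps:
s(T) = -26*T
P = 96243721/98475461955 (P = (47024/((-26*(-155))) - 63894/(-2711))/36054 = (47024/4030 - 63894*(-1/2711))*(1/36054) = (47024*(1/4030) + 63894/2711)*(1/36054) = (23512/2015 + 63894/2711)*(1/36054) = (192487442/5462665)*(1/36054) = 96243721/98475461955 ≈ 0.00097734)
j*P = -13*96243721/98475461955 = -96243721/7575035535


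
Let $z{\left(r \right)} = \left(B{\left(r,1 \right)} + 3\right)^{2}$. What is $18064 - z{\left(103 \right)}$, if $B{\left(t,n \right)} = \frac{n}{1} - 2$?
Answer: $18060$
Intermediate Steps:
$B{\left(t,n \right)} = -2 + n$ ($B{\left(t,n \right)} = n 1 - 2 = n - 2 = -2 + n$)
$z{\left(r \right)} = 4$ ($z{\left(r \right)} = \left(\left(-2 + 1\right) + 3\right)^{2} = \left(-1 + 3\right)^{2} = 2^{2} = 4$)
$18064 - z{\left(103 \right)} = 18064 - 4 = 18060$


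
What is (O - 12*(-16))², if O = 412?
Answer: 364816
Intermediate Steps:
(O - 12*(-16))² = (412 - 12*(-16))² = (412 + 192)² = 604² = 364816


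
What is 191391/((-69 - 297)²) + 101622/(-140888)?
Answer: 278162887/393183186 ≈ 0.70746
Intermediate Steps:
191391/((-69 - 297)²) + 101622/(-140888) = 191391/((-366)²) + 101622*(-1/140888) = 191391/133956 - 50811/70444 = 191391*(1/133956) - 50811/70444 = 63797/44652 - 50811/70444 = 278162887/393183186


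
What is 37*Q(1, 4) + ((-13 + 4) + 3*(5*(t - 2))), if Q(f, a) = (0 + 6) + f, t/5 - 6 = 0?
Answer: 670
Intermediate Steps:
t = 30 (t = 30 + 5*0 = 30 + 0 = 30)
Q(f, a) = 6 + f
37*Q(1, 4) + ((-13 + 4) + 3*(5*(t - 2))) = 37*(6 + 1) + ((-13 + 4) + 3*(5*(30 - 2))) = 37*7 + (-9 + 3*(5*28)) = 259 + (-9 + 3*140) = 259 + (-9 + 420) = 259 + 411 = 670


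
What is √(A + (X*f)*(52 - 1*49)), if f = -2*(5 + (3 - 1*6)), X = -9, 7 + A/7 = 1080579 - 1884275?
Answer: I*√5625813 ≈ 2371.9*I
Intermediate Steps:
A = -5625921 (A = -49 + 7*(1080579 - 1884275) = -49 + 7*(-803696) = -49 - 5625872 = -5625921)
f = -4 (f = -2*(5 + (3 - 6)) = -2*(5 - 3) = -2*2 = -4)
√(A + (X*f)*(52 - 1*49)) = √(-5625921 + (-9*(-4))*(52 - 1*49)) = √(-5625921 + 36*(52 - 49)) = √(-5625921 + 36*3) = √(-5625921 + 108) = √(-5625813) = I*√5625813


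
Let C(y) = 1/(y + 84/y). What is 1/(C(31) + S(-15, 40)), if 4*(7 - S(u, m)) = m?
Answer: -1045/3104 ≈ -0.33666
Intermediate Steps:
S(u, m) = 7 - m/4
1/(C(31) + S(-15, 40)) = 1/(31/(84 + 31²) + (7 - ¼*40)) = 1/(31/(84 + 961) + (7 - 10)) = 1/(31/1045 - 3) = 1/(-3104/1045) = -1045/3104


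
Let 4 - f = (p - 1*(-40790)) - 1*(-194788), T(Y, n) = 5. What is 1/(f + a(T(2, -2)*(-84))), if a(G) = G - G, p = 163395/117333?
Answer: -13037/3071196393 ≈ -4.2449e-6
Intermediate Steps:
p = 18155/13037 (p = 163395*(1/117333) = 18155/13037 ≈ 1.3926)
a(G) = 0
f = -3071196393/13037 (f = 4 - ((18155/13037 - 1*(-40790)) - 1*(-194788)) = 4 - ((18155/13037 + 40790) + 194788) = 4 - (531797385/13037 + 194788) = 4 - 1*3071248541/13037 = 4 - 3071248541/13037 = -3071196393/13037 ≈ -2.3558e+5)
1/(f + a(T(2, -2)*(-84))) = 1/(-3071196393/13037 + 0) = 1/(-3071196393/13037) = -13037/3071196393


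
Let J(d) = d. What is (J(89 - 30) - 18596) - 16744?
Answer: -35281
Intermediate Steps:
(J(89 - 30) - 18596) - 16744 = ((89 - 30) - 18596) - 16744 = (59 - 18596) - 16744 = -18537 - 16744 = -35281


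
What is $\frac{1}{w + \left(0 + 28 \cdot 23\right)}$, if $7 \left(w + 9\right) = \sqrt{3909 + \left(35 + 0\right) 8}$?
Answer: $\frac{31115}{19753836} - \frac{7 \sqrt{4189}}{19753836} \approx 0.0015522$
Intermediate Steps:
$w = -9 + \frac{\sqrt{4189}}{7}$ ($w = -9 + \frac{\sqrt{3909 + \left(35 + 0\right) 8}}{7} = -9 + \frac{\sqrt{3909 + 35 \cdot 8}}{7} = -9 + \frac{\sqrt{3909 + 280}}{7} = -9 + \frac{\sqrt{4189}}{7} \approx 0.24607$)
$\frac{1}{w + \left(0 + 28 \cdot 23\right)} = \frac{1}{\left(-9 + \frac{\sqrt{4189}}{7}\right) + \left(0 + 28 \cdot 23\right)} = \frac{1}{\left(-9 + \frac{\sqrt{4189}}{7}\right) + \left(0 + 644\right)} = \frac{1}{\left(-9 + \frac{\sqrt{4189}}{7}\right) + 644} = \frac{1}{635 + \frac{\sqrt{4189}}{7}}$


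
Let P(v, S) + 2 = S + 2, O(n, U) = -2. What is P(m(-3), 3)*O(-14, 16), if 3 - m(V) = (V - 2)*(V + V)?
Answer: -6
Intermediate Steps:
m(V) = 3 - 2*V*(-2 + V) (m(V) = 3 - (V - 2)*(V + V) = 3 - (-2 + V)*2*V = 3 - 2*V*(-2 + V))
P(v, S) = S (P(v, S) = -2 + (S + 2) = -2 + (2 + S) = S)
P(m(-3), 3)*O(-14, 16) = 3*(-2) = -6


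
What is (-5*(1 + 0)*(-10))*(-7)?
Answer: -350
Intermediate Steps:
(-5*(1 + 0)*(-10))*(-7) = (-5*1*(-10))*(-7) = -5*(-10)*(-7) = 50*(-7) = -350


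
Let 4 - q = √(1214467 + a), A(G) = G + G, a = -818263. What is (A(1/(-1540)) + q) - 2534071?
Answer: -1951231591/770 - 2*√99051 ≈ -2.5347e+6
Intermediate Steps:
A(G) = 2*G
q = 4 - 2*√99051 (q = 4 - √(1214467 - 818263) = 4 - √396204 = 4 - 2*√99051 ≈ -625.45)
(A(1/(-1540)) + q) - 2534071 = (2/(-1540) + (4 - 2*√99051)) - 2534071 = (2*(-1/1540) + (4 - 2*√99051)) - 2534071 = (-1/770 + (4 - 2*√99051)) - 2534071 = (3079/770 - 2*√99051) - 2534071 = -1951231591/770 - 2*√99051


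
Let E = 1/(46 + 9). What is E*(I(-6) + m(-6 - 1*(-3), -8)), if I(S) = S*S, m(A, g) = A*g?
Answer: 12/11 ≈ 1.0909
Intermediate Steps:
I(S) = S**2
E = 1/55 ≈ 0.018182
E*(I(-6) + m(-6 - 1*(-3), -8)) = ((-6)**2 + (-6 - 1*(-3))*(-8))/55 = (36 + (-6 + 3)*(-8))/55 = (36 - 3*(-8))/55 = (36 + 24)/55 = (1/55)*60 = 12/11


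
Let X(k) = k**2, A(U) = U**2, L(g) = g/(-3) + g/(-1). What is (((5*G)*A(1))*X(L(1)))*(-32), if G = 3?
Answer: -2560/3 ≈ -853.33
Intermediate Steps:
L(g) = -4*g/3 (L(g) = g*(-1/3) + g*(-1) = -g/3 - g = -4*g/3)
(((5*G)*A(1))*X(L(1)))*(-32) = (((5*3)*1**2)*(-4/3*1)**2)*(-32) = ((15*1)*(-4/3)**2)*(-32) = (15*(16/9))*(-32) = (80/3)*(-32) = -2560/3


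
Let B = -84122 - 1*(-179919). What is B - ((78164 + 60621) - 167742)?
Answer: 124754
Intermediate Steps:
B = 95797 (B = -84122 + 179919 = 95797)
B - ((78164 + 60621) - 167742) = 95797 - ((78164 + 60621) - 167742) = 95797 - (138785 - 167742) = 95797 - 1*(-28957) = 95797 + 28957 = 124754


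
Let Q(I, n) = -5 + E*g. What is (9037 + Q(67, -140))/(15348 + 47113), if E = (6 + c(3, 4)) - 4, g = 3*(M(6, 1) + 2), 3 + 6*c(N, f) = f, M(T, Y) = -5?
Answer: 2575/17846 ≈ 0.14429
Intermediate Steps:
c(N, f) = -½ + f/6
g = -9 (g = 3*(-5 + 2) = 3*(-3) = -9)
E = 13/6 (E = (6 + (-½ + (⅙)*4)) - 4 = (6 + (-½ + ⅔)) - 4 = (6 + ⅙) - 4 = 37/6 - 4 = 13/6 ≈ 2.1667)
Q(I, n) = -49/2 (Q(I, n) = -5 + (13/6)*(-9) = -5 - 39/2 = -49/2)
(9037 + Q(67, -140))/(15348 + 47113) = (9037 - 49/2)/(15348 + 47113) = (18025/2)/62461 = (18025/2)*(1/62461) = 2575/17846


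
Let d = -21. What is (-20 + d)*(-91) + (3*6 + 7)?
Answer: 3756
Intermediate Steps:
(-20 + d)*(-91) + (3*6 + 7) = (-20 - 21)*(-91) + (3*6 + 7) = -41*(-91) + (18 + 7) = 3731 + 25 = 3756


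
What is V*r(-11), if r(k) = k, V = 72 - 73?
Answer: 11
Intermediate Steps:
V = -1
V*r(-11) = -1*(-11) = 11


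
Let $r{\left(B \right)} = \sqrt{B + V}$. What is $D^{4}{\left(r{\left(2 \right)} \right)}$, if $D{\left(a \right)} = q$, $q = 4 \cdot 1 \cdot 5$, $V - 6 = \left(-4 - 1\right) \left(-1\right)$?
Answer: $160000$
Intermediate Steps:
$V = 11$ ($V = 6 + \left(-4 - 1\right) \left(-1\right) = 6 - -5 = 6 + 5 = 11$)
$r{\left(B \right)} = \sqrt{11 + B}$ ($r{\left(B \right)} = \sqrt{B + 11} = \sqrt{11 + B}$)
$q = 20$ ($q = 4 \cdot 5 = 20$)
$D{\left(a \right)} = 20$
$D^{4}{\left(r{\left(2 \right)} \right)} = 20^{4} = 160000$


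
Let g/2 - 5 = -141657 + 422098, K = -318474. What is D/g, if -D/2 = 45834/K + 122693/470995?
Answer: -1457245471/3505567092123915 ≈ -4.1569e-7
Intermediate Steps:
g = 560892 (g = 10 + 2*(-141657 + 422098) = 10 + 2*280441 = 10 + 560882 = 560892)
D = -5828981884/24999943605 (D = -2*(45834/(-318474) + 122693/470995) = -2*(45834*(-1/318474) + 122693*(1/470995)) = -2*(-7639/53079 + 122693/470995) = -2*2914490942/24999943605 = -5828981884/24999943605 ≈ -0.23316)
D/g = -5828981884/24999943605/560892 = -5828981884/24999943605*1/560892 = -1457245471/3505567092123915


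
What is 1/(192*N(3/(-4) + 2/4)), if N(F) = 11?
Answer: 1/2112 ≈ 0.00047348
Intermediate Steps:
1/(192*N(3/(-4) + 2/4)) = 1/(192*11) = 1/2112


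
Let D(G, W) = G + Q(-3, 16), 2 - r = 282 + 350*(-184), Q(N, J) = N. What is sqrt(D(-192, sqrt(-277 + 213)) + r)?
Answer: 5*sqrt(2557) ≈ 252.83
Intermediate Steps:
r = 64120 (r = 2 - (282 + 350*(-184)) = 2 - (282 - 64400) = 2 - 1*(-64118) = 2 + 64118 = 64120)
D(G, W) = -3 + G (D(G, W) = G - 3 = -3 + G)
sqrt(D(-192, sqrt(-277 + 213)) + r) = sqrt((-3 - 192) + 64120) = sqrt(-195 + 64120) = sqrt(63925) = 5*sqrt(2557)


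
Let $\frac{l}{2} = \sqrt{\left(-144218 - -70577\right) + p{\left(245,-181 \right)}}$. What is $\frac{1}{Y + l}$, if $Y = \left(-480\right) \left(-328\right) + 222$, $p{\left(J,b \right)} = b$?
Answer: $\frac{78831}{12428800766} - \frac{i \sqrt{73822}}{12428800766} \approx 6.3426 \cdot 10^{-6} - 2.1861 \cdot 10^{-8} i$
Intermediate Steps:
$l = 2 i \sqrt{73822}$ ($l = 2 \sqrt{\left(-144218 - -70577\right) - 181} = 2 \sqrt{\left(-144218 + 70577\right) - 181} = 2 \sqrt{-73641 - 181} = 2 \sqrt{-73822} = 2 i \sqrt{73822} \approx 543.4 i$)
$Y = 157662$ ($Y = 157440 + 222 = 157662$)
$\frac{1}{Y + l} = \frac{1}{157662 + 2 i \sqrt{73822}}$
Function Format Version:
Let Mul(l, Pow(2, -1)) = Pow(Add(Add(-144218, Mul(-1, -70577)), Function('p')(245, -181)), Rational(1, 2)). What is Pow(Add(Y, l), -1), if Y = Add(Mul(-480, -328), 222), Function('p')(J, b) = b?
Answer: Add(Rational(78831, 12428800766), Mul(Rational(-1, 12428800766), I, Pow(73822, Rational(1, 2)))) ≈ Add(6.3426e-6, Mul(-2.1861e-8, I))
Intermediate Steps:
l = Mul(2, I, Pow(73822, Rational(1, 2))) (l = Mul(2, Pow(Add(Add(-144218, Mul(-1, -70577)), -181), Rational(1, 2))) = Mul(2, Pow(Add(Add(-144218, 70577), -181), Rational(1, 2))) = Mul(2, Pow(Add(-73641, -181), Rational(1, 2))) = Mul(2, Pow(-73822, Rational(1, 2))) = Mul(2, Mul(I, Pow(73822, Rational(1, 2)))) = Mul(2, I, Pow(73822, Rational(1, 2))) ≈ Mul(543.40, I))
Y = 157662 (Y = Add(157440, 222) = 157662)
Pow(Add(Y, l), -1) = Pow(Add(157662, Mul(2, I, Pow(73822, Rational(1, 2)))), -1)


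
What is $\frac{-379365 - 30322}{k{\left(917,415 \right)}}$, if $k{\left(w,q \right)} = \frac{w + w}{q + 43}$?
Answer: $- \frac{93818323}{917} \approx -1.0231 \cdot 10^{5}$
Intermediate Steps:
$k{\left(w,q \right)} = \frac{2 w}{43 + q}$
$\frac{-379365 - 30322}{k{\left(917,415 \right)}} = \frac{-379365 - 30322}{2 \cdot 917 \frac{1}{43 + 415}} = \frac{-379365 - 30322}{2 \cdot 917 \cdot \frac{1}{458}} = - \frac{409687}{2 \cdot 917 \cdot \frac{1}{458}} = - \frac{409687}{\frac{917}{229}} = \left(-409687\right) \frac{229}{917} = - \frac{93818323}{917}$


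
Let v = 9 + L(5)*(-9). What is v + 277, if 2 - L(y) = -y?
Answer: 223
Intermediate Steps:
L(y) = 2 + y (L(y) = 2 - (-1)*y = 2 + y)
v = -54 (v = 9 + (2 + 5)*(-9) = 9 + 7*(-9) = 9 - 63 = -54)
v + 277 = -54 + 277 = 223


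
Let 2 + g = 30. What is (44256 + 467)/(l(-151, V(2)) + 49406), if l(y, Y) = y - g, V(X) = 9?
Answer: 44723/49227 ≈ 0.90851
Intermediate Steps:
g = 28 (g = -2 + 30 = 28)
l(y, Y) = -28 + y (l(y, Y) = y - 1*28 = y - 28 = -28 + y)
(44256 + 467)/(l(-151, V(2)) + 49406) = (44256 + 467)/((-28 - 151) + 49406) = 44723/(-179 + 49406) = 44723/49227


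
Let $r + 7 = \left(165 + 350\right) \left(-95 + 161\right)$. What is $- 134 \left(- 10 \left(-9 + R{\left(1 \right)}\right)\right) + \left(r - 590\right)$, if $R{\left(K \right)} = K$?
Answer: $22673$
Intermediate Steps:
$r = 33983$ ($r = -7 + \left(165 + 350\right) \left(-95 + 161\right) = -7 + 515 \cdot 66 = -7 + 33990 = 33983$)
$- 134 \left(- 10 \left(-9 + R{\left(1 \right)}\right)\right) + \left(r - 590\right) = - 134 \left(- 10 \left(-9 + 1\right)\right) + \left(33983 - 590\right) = - 134 \left(\left(-10\right) \left(-8\right)\right) + \left(33983 - 590\right) = \left(-134\right) 80 + 33393 = -10720 + 33393 = 22673$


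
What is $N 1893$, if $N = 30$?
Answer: $56790$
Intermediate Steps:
$N 1893 = 30 \cdot 1893 = 56790$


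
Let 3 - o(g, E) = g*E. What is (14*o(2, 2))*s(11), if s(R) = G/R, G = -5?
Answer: 70/11 ≈ 6.3636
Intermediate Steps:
s(R) = -5/R
o(g, E) = 3 - E*g (o(g, E) = 3 - g*E = 3 - E*g)
(14*o(2, 2))*s(11) = (14*(3 - 1*2*2))*(-5/11) = (14*(3 - 4))*(-5*1/11) = (14*(-1))*(-5/11) = -14*(-5/11) = 70/11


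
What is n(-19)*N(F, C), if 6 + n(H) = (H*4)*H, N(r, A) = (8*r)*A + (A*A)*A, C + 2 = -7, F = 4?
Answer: -1462446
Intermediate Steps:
C = -9 (C = -2 - 7 = -9)
N(r, A) = A³ + 8*A*r (N(r, A) = 8*A*r + A²*A = 8*A*r + A³ = A³ + 8*A*r)
n(H) = -6 + 4*H² (n(H) = -6 + (H*4)*H = -6 + (4*H)*H = -6 + 4*H²)
n(-19)*N(F, C) = (-6 + 4*(-19)²)*(-9*((-9)² + 8*4)) = (-6 + 4*361)*(-9*(81 + 32)) = (-6 + 1444)*(-9*113) = 1438*(-1017) = -1462446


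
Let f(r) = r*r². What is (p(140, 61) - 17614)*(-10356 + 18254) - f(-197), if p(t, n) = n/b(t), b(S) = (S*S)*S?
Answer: -180376838387111/1372000 ≈ -1.3147e+8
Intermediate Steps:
f(r) = r³
b(S) = S³ (b(S) = S²*S = S³)
p(t, n) = n/t³ (p(t, n) = n/(t³) = n/t³)
(p(140, 61) - 17614)*(-10356 + 18254) - f(-197) = (61/140³ - 17614)*(-10356 + 18254) - 1*(-197)³ = (61*(1/2744000) - 17614)*7898 - 1*(-7645373) = (61/2744000 - 17614)*7898 + 7645373 = -48332815939/2744000*7898 + 7645373 = -190866290143111/1372000 + 7645373 = -180376838387111/1372000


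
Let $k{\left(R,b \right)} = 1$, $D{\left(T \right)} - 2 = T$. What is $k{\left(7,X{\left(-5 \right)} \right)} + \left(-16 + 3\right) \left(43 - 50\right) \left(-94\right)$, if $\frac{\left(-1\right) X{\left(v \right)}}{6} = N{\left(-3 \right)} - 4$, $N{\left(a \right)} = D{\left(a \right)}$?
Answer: $-8553$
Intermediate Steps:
$D{\left(T \right)} = 2 + T$
$N{\left(a \right)} = 2 + a$
$X{\left(v \right)} = 30$ ($X{\left(v \right)} = - 6 \left(\left(2 - 3\right) - 4\right) = - 6 \left(-1 - 4\right) = \left(-6\right) \left(-5\right) = 30$)
$k{\left(7,X{\left(-5 \right)} \right)} + \left(-16 + 3\right) \left(43 - 50\right) \left(-94\right) = 1 + \left(-16 + 3\right) \left(43 - 50\right) \left(-94\right) = 1 + \left(-13\right) \left(-7\right) \left(-94\right) = 1 + 91 \left(-94\right) = 1 - 8554 = -8553$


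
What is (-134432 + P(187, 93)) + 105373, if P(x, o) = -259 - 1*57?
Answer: -29375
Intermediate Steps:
P(x, o) = -316 (P(x, o) = -259 - 57 = -316)
(-134432 + P(187, 93)) + 105373 = (-134432 - 316) + 105373 = -134748 + 105373 = -29375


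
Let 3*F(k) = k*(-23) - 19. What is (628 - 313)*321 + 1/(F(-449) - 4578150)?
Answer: 462572206109/4574714 ≈ 1.0112e+5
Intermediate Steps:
F(k) = -19/3 - 23*k/3 (F(k) = (k*(-23) - 19)/3 = (-23*k - 19)/3 = (-19 - 23*k)/3 = -19/3 - 23*k/3)
(628 - 313)*321 + 1/(F(-449) - 4578150) = (628 - 313)*321 + 1/((-19/3 - 23/3*(-449)) - 4578150) = 315*321 + 1/((-19/3 + 10327/3) - 4578150) = 101115 + 1/(3436 - 4578150) = 101115 + 1/(-4574714) = 101115 - 1/4574714 = 462572206109/4574714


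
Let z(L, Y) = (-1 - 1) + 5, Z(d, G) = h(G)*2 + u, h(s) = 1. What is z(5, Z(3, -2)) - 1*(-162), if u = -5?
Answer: 165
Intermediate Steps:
Z(d, G) = -3 (Z(d, G) = 1*2 - 5 = 2 - 5 = -3)
z(L, Y) = 3 (z(L, Y) = -2 + 5 = 3)
z(5, Z(3, -2)) - 1*(-162) = 3 - 1*(-162) = 3 + 162 = 165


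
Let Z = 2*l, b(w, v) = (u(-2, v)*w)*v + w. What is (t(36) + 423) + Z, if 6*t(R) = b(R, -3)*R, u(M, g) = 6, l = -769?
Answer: -4787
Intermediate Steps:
b(w, v) = w + 6*v*w (b(w, v) = (6*w)*v + w = 6*v*w + w = w + 6*v*w)
Z = -1538 (Z = 2*(-769) = -1538)
t(R) = -17*R²/6 (t(R) = ((R*(1 + 6*(-3)))*R)/6 = ((R*(1 - 18))*R)/6 = ((R*(-17))*R)/6 = ((-17*R)*R)/6 = (-17*R²)/6 = -17*R²/6)
(t(36) + 423) + Z = (-17/6*36² + 423) - 1538 = (-17/6*1296 + 423) - 1538 = (-3672 + 423) - 1538 = -3249 - 1538 = -4787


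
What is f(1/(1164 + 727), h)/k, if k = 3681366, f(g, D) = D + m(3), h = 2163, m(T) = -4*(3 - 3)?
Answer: 721/1227122 ≈ 0.00058755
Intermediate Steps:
m(T) = 0 (m(T) = -4*0 = 0)
f(g, D) = D (f(g, D) = D + 0 = D)
f(1/(1164 + 727), h)/k = 2163/3681366 = 2163*(1/3681366) = 721/1227122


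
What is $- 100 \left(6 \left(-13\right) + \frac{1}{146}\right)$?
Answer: $\frac{569350}{73} \approx 7799.3$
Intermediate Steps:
$- 100 \left(6 \left(-13\right) + \frac{1}{146}\right) = - 100 \left(-78 + \frac{1}{146}\right) = \left(-100\right) \left(- \frac{11387}{146}\right) = \frac{569350}{73}$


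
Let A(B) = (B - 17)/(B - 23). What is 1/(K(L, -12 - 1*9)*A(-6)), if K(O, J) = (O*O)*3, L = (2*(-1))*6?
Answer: 29/9936 ≈ 0.0029187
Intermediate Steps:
A(B) = (-17 + B)/(-23 + B)
L = -12 (L = -2*6 = -12)
K(O, J) = 3*O² (K(O, J) = O²*3 = 3*O²)
1/(K(L, -12 - 1*9)*A(-6)) = 1/((3*(-12)²)*((-17 - 6)/(-23 - 6))) = 1/((3*144)*(-23/(-29))) = 1/(432*(-1/29*(-23))) = 1/(432*(23/29)) = 1/(9936/29) = 29/9936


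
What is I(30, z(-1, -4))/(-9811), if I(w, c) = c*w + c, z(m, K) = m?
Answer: 31/9811 ≈ 0.0031597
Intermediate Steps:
I(w, c) = c + c*w
I(30, z(-1, -4))/(-9811) = -(1 + 30)/(-9811) = -1*31*(-1/9811) = -31*(-1/9811) = 31/9811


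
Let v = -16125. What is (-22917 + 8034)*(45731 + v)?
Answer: -440626098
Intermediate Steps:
(-22917 + 8034)*(45731 + v) = (-22917 + 8034)*(45731 - 16125) = -14883*29606 = -440626098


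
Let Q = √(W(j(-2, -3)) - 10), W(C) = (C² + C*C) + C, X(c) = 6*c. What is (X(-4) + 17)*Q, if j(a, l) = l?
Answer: -7*√5 ≈ -15.652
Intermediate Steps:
W(C) = C + 2*C² (W(C) = (C² + C²) + C = 2*C² + C = C + 2*C²)
Q = √5 (Q = √(-3*(1 + 2*(-3)) - 10) = √(-3*(1 - 6) - 10) = √(-3*(-5) - 10) = √(15 - 10) = √5 ≈ 2.2361)
(X(-4) + 17)*Q = (6*(-4) + 17)*√5 = (-24 + 17)*√5 = -7*√5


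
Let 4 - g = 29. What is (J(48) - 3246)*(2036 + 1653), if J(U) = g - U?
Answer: -12243791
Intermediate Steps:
g = -25 (g = 4 - 1*29 = 4 - 29 = -25)
J(U) = -25 - U
(J(48) - 3246)*(2036 + 1653) = ((-25 - 1*48) - 3246)*(2036 + 1653) = ((-25 - 48) - 3246)*3689 = (-73 - 3246)*3689 = -3319*3689 = -12243791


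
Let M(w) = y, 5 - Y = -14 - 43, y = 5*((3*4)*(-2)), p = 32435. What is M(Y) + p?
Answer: 32315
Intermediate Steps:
y = -120 (y = 5*(12*(-2)) = 5*(-24) = -120)
Y = 62 (Y = 5 - (-14 - 43) = 5 - 1*(-57) = 5 + 57 = 62)
M(w) = -120
M(Y) + p = -120 + 32435 = 32315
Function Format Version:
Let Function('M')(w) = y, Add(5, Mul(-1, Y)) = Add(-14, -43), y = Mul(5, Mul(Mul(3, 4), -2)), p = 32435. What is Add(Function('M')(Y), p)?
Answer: 32315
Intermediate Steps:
y = -120 (y = Mul(5, Mul(12, -2)) = Mul(5, -24) = -120)
Y = 62 (Y = Add(5, Mul(-1, Add(-14, -43))) = Add(5, Mul(-1, -57)) = Add(5, 57) = 62)
Function('M')(w) = -120
Add(Function('M')(Y), p) = Add(-120, 32435) = 32315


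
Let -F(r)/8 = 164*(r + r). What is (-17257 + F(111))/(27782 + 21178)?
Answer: -308521/48960 ≈ -6.3015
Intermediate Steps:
F(r) = -2624*r (F(r) = -1312*(r + r) = -1312*2*r = -2624*r)
(-17257 + F(111))/(27782 + 21178) = (-17257 - 2624*111)/(27782 + 21178) = (-17257 - 291264)/48960 = -308521*1/48960 = -308521/48960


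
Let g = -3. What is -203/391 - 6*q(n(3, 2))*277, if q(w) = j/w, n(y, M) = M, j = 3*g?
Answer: 2924086/391 ≈ 7478.5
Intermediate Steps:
j = -9 (j = 3*(-3) = -9)
q(w) = -9/w
-203/391 - 6*q(n(3, 2))*277 = -203/391 - (-54)/2*277 = -203*1/391 - (-54)/2*277 = -203/391 - 6*(-9/2)*277 = -203/391 + 27*277 = -203/391 + 7479 = 2924086/391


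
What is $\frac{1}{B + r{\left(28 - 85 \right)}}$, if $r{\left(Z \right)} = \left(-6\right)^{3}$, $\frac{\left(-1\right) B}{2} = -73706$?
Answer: $\frac{1}{147196} \approx 6.7937 \cdot 10^{-6}$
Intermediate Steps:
$B = 147412$ ($B = \left(-2\right) \left(-73706\right) = 147412$)
$r{\left(Z \right)} = -216$
$\frac{1}{B + r{\left(28 - 85 \right)}} = \frac{1}{147412 - 216} = \frac{1}{147196}$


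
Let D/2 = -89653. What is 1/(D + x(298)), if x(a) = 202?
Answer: -1/179104 ≈ -5.5834e-6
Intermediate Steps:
D = -179306 (D = 2*(-89653) = -179306)
1/(D + x(298)) = 1/(-179306 + 202) = 1/(-179104) = -1/179104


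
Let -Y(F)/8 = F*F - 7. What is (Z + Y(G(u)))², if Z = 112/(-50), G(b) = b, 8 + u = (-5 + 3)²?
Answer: 3444736/625 ≈ 5511.6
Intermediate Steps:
u = -4 (u = -8 + (-5 + 3)² = -8 + (-2)² = -8 + 4 = -4)
Y(F) = 56 - 8*F² (Y(F) = -8*(F*F - 7) = -8*(F² - 7) = -8*(-7 + F²) = 56 - 8*F²)
Z = -56/25 (Z = 112*(-1/50) = -56/25 ≈ -2.2400)
(Z + Y(G(u)))² = (-56/25 + (56 - 8*(-4)²))² = (-56/25 + (56 - 8*16))² = (-56/25 + (56 - 128))² = (-56/25 - 72)² = (-1856/25)² = 3444736/625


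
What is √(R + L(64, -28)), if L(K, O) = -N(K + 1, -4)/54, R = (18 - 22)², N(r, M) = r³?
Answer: I*√1642566/18 ≈ 71.201*I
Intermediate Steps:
R = 16 (R = (-4)² = 16)
L(K, O) = -(1 + K)³/54 (L(K, O) = -(K + 1)³/54 = -(1 + K)³/54)
√(R + L(64, -28)) = √(16 - (1 + 64)³/54) = √(16 - 1/54*65³) = √(16 - 1/54*274625) = √(16 - 274625/54) = √(-273761/54) = I*√1642566/18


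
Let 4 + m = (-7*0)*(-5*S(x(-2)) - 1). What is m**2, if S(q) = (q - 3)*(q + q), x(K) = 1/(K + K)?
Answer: 16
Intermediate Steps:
x(K) = 1/(2*K)
S(q) = 2*q*(-3 + q) (S(q) = (-3 + q)*(2*q) = 2*q*(-3 + q))
m = -4 (m = -4 + (-7*0)*(-10*(1/2)/(-2)*(-3 + (1/2)/(-2)) - 1) = -4 + 0*(-10*(1/2)*(-1/2)*(-3 + (1/2)*(-1/2)) - 1) = -4 + 0*(-10*(-1)*(-3 - 1/4)/4 - 1) = -4 + 0*(-10*(-1)*(-13)/(4*4) - 1) = -4 + 0*(-5*13/8 - 1) = -4 + 0*(-65/8 - 1) = -4 + 0*(-73/8) = -4 + 0 = -4)
m**2 = (-4)**2 = 16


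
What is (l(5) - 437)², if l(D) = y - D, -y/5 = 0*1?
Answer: 195364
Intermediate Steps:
y = 0 (y = -0 = -5*0 = 0)
l(D) = -D (l(D) = 0 - D = -D)
(l(5) - 437)² = (-1*5 - 437)² = (-5 - 437)² = (-442)² = 195364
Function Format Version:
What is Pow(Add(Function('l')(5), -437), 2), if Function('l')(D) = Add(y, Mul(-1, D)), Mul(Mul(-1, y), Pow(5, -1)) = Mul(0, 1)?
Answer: 195364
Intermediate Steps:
y = 0 (y = Mul(-5, Mul(0, 1)) = Mul(-5, 0) = 0)
Function('l')(D) = Mul(-1, D) (Function('l')(D) = Add(0, Mul(-1, D)) = Mul(-1, D))
Pow(Add(Function('l')(5), -437), 2) = Pow(Add(Mul(-1, 5), -437), 2) = Pow(Add(-5, -437), 2) = Pow(-442, 2) = 195364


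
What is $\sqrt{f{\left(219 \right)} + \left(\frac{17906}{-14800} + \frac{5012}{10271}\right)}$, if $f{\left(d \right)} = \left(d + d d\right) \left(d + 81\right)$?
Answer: $\frac{\sqrt{834981640944551676998}}{7600540} \approx 3801.8$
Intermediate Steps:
$f{\left(d \right)} = \left(81 + d\right) \left(d + d^{2}\right)$ ($f{\left(d \right)} = \left(d + d^{2}\right) \left(81 + d\right) = \left(81 + d\right) \left(d + d^{2}\right)$)
$\sqrt{f{\left(219 \right)} + \left(\frac{17906}{-14800} + \frac{5012}{10271}\right)} = \sqrt{219 \left(81 + 219^{2} + 82 \cdot 219\right) + \left(\frac{17906}{-14800} + \frac{5012}{10271}\right)} = \sqrt{219 \left(81 + 47961 + 17958\right) + \left(17906 \left(- \frac{1}{14800}\right) + 5012 \cdot \frac{1}{10271}\right)} = \sqrt{219 \cdot 66000 + \left(- \frac{8953}{7400} + \frac{5012}{10271}\right)} = \sqrt{14454000 - \frac{54867463}{76005400}} = \sqrt{\frac{1098581996732537}{76005400}} = \frac{\sqrt{834981640944551676998}}{7600540}$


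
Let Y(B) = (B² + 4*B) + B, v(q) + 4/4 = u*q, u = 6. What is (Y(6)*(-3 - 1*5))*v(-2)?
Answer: 6864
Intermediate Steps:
v(q) = -1 + 6*q
Y(B) = B² + 5*B
(Y(6)*(-3 - 1*5))*v(-2) = ((6*(5 + 6))*(-3 - 1*5))*(-1 + 6*(-2)) = ((6*11)*(-3 - 5))*(-1 - 12) = (66*(-8))*(-13) = -528*(-13) = 6864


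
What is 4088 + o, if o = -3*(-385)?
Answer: 5243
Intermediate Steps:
o = 1155
4088 + o = 4088 + 1155 = 5243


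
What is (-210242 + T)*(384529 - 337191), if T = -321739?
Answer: -25182916578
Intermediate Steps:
(-210242 + T)*(384529 - 337191) = (-210242 - 321739)*(384529 - 337191) = -531981*47338 = -25182916578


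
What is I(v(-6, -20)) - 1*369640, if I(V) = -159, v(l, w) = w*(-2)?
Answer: -369799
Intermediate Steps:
v(l, w) = -2*w
I(v(-6, -20)) - 1*369640 = -159 - 1*369640 = -159 - 369640 = -369799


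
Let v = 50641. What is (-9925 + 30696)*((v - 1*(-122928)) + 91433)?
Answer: 5504356542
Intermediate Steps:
(-9925 + 30696)*((v - 1*(-122928)) + 91433) = (-9925 + 30696)*((50641 - 1*(-122928)) + 91433) = 20771*((50641 + 122928) + 91433) = 20771*(173569 + 91433) = 20771*265002 = 5504356542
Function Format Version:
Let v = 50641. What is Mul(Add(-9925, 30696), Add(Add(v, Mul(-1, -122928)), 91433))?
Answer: 5504356542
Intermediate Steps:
Mul(Add(-9925, 30696), Add(Add(v, Mul(-1, -122928)), 91433)) = Mul(Add(-9925, 30696), Add(Add(50641, Mul(-1, -122928)), 91433)) = Mul(20771, Add(Add(50641, 122928), 91433)) = Mul(20771, Add(173569, 91433)) = Mul(20771, 265002) = 5504356542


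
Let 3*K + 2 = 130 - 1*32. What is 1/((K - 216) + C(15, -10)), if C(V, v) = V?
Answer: -1/169 ≈ -0.0059172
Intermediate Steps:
K = 32 (K = -2/3 + (130 - 1*32)/3 = -2/3 + (130 - 32)/3 = -2/3 + (1/3)*98 = -2/3 + 98/3 = 32)
1/((K - 216) + C(15, -10)) = 1/((32 - 216) + 15) = 1/(-184 + 15) = 1/(-169) = -1/169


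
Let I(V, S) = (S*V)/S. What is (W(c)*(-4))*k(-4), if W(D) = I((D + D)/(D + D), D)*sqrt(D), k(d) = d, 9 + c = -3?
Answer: 32*I*sqrt(3) ≈ 55.426*I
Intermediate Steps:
c = -12 (c = -9 - 3 = -12)
I(V, S) = V
W(D) = sqrt(D) (W(D) = ((D + D)/(D + D))*sqrt(D) = ((2*D)/((2*D)))*sqrt(D) = ((2*D)*(1/(2*D)))*sqrt(D) = 1*sqrt(D) = sqrt(D))
(W(c)*(-4))*k(-4) = (sqrt(-12)*(-4))*(-4) = ((2*I*sqrt(3))*(-4))*(-4) = -8*I*sqrt(3)*(-4) = 32*I*sqrt(3)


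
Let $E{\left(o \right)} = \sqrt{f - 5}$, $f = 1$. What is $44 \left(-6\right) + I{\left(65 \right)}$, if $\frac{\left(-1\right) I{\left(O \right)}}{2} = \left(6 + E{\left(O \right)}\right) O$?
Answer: $-1044 - 260 i \approx -1044.0 - 260.0 i$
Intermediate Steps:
$E{\left(o \right)} = 2 i$ ($E{\left(o \right)} = \sqrt{1 - 5} = \sqrt{-4} = 2 i$)
$I{\left(O \right)} = - 2 O \left(6 + 2 i\right)$ ($I{\left(O \right)} = - 2 \left(6 + 2 i\right) O = - 2 O \left(6 + 2 i\right)$)
$44 \left(-6\right) + I{\left(65 \right)} = 44 \left(-6\right) - 260 \left(3 + i\right) = -264 - \left(780 + 260 i\right) = -1044 - 260 i$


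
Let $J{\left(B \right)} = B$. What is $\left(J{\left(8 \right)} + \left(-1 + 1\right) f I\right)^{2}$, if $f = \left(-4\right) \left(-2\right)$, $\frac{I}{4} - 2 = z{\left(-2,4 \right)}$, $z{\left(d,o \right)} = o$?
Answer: $64$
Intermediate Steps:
$I = 24$ ($I = 8 + 4 \cdot 4 = 8 + 16 = 24$)
$f = 8$
$\left(J{\left(8 \right)} + \left(-1 + 1\right) f I\right)^{2} = \left(8 + \left(-1 + 1\right) 8 \cdot 24\right)^{2} = \left(8 + 0 \cdot 8 \cdot 24\right)^{2} = \left(8 + 0 \cdot 24\right)^{2} = \left(8 + 0\right)^{2} = 8^{2} = 64$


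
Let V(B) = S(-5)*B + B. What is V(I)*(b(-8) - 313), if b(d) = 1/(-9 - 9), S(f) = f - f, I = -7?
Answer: 39445/18 ≈ 2191.4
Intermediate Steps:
S(f) = 0
V(B) = B (V(B) = 0*B + B = 0 + B = B)
b(d) = -1/18 (b(d) = 1/(-18) = -1/18)
V(I)*(b(-8) - 313) = -7*(-1/18 - 313) = -7*(-5635/18) = 39445/18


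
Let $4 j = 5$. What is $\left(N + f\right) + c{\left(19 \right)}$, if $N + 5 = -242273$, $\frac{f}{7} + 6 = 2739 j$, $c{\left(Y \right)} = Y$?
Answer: $- \frac{873339}{4} \approx -2.1833 \cdot 10^{5}$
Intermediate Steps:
$j = \frac{5}{4}$ ($j = \frac{1}{4} \cdot 5 = \frac{5}{4} \approx 1.25$)
$f = \frac{95697}{4}$ ($f = -42 + 7 \cdot 2739 \cdot \frac{5}{4} = -42 + 7 \cdot \frac{13695}{4} = -42 + \frac{95865}{4} = \frac{95697}{4} \approx 23924.0$)
$N = -242278$ ($N = -5 - 242273 = -242278$)
$\left(N + f\right) + c{\left(19 \right)} = \left(-242278 + \frac{95697}{4}\right) + 19 = - \frac{873415}{4} + 19 = - \frac{873339}{4}$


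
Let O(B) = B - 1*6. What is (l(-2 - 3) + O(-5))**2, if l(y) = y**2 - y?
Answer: 361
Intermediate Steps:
O(B) = -6 + B (O(B) = B - 6 = -6 + B)
(l(-2 - 3) + O(-5))**2 = ((-2 - 3)*(-1 + (-2 - 3)) + (-6 - 5))**2 = (-5*(-1 - 5) - 11)**2 = (-5*(-6) - 11)**2 = (30 - 11)**2 = 19**2 = 361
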